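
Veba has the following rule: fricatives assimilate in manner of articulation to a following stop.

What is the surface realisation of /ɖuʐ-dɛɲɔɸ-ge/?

[ɖuɖdɛɲɔpge]

The rule targets /ʐ/ (voiced retroflex fricative), which sits before the trigger /d/ (stop).
Changing only its manner to stop gives [ɖ] — the voiced retroflex stop.
At the second juncture, /ɸ/ likewise becomes [p] adjacent to /g/.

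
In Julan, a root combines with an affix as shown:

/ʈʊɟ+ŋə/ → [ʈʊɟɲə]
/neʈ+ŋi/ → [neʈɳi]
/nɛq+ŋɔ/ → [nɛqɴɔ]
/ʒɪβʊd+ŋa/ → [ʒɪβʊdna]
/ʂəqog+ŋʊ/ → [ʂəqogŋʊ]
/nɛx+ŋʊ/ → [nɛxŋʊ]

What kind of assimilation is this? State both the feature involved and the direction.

progressive place assimilation

The segment that alternates is /ŋ/, which surfaces as [ɲ] when adjacent to /ɟ/.
/ŋ/ is velar while /ɟ/ is palatal; the output [ɲ] is palatal, matching the trigger — so the feature that spreads is place.
Manner and voice are unchanged, so the assimilation is partial, not total.
The other alternating forms pattern the same way: /ŋ/ → [ɳ] after /ʈ/ (velar → retroflex, matching retroflex); /ŋ/ → [ɴ] after /q/ (velar → uvular, matching uvular); /ŋ/ → [n] after /d/ (velar → alveolar, matching alveolar) — only place changes, and always toward the preceding segment.
No alternation appears in [ʂəqogŋʊ], [nɛxŋʊ]: there the adjacent consonants already agree in place (/ŋ/ and /g/ are both velar; /ŋ/ and /x/ are both velar), so these forms are consistent with the same rule.
Since the segment that changes follows the conditioning segment, the assimilation is progressive.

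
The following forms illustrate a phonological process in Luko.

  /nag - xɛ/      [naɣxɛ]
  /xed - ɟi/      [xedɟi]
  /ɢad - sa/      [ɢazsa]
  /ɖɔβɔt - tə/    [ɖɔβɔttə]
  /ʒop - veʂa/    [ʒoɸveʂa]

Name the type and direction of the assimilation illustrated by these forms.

Comparing underlying and surface forms, /g/ → [ɣ] is the alternation; the neighbouring /x/ is constant.
The change stop → fricative matches the manner of the following /x/, identifying this as manner assimilation.
Place and voice are unchanged, so the assimilation is partial, not total.
The other alternating forms pattern the same way: /d/ → [z] before /s/ (stop → fricative, matching a fricative); /p/ → [ɸ] before /v/ (stop → fricative, matching a fricative) — only manner changes, and always toward the following segment.
No alternation appears in [xedɟi], [ɖɔβɔttə]: there the adjacent consonants already agree in manner (/d/ and /ɟ/ are both stops; /t/ and /t/ are both stops), so these forms are consistent with the same rule.
Since the segment that changes precedes the conditioning segment, the assimilation is regressive.

regressive manner assimilation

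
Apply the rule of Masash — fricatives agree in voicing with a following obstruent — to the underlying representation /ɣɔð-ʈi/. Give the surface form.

The rule targets /ð/ (voiced dental fricative), which sits before the trigger /ʈ/ (voiceless).
The voiceless dental fricative is [θ], so /ð/ → [θ].

[ɣɔθʈi]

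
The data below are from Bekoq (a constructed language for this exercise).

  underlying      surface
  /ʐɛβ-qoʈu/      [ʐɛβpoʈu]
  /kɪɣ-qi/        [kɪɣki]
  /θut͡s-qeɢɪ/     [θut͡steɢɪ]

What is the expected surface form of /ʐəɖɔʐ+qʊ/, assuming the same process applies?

The data show progressive place assimilation: /q/ → [p] after /β/; /q/ → [k] after /ɣ/; /q/ → [t] after /t͡s/. In each pair only place changes, matching the preceding consonant, while manner and voice stay constant.
/q/ is a voiceless uvular stop. The preceding trigger /ʐ/ is retroflex, so /q/ must become retroflex as well.
A voiceless retroflex stop is [ʈ], so the surface segment is [ʈ].

[ʐəɖɔʐʈʊ]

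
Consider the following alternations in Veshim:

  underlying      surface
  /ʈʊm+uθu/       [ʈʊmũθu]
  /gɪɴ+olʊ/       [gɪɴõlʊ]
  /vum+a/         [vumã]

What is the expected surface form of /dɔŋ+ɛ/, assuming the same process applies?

The data show progressive nasality assimilation (vowel nasalisation): /u/ → [ũ] after /m/; /o/ → [õ] after /ɴ/; /a/ → [ã] after /m/ — a vowel is nasalised by an immediately preceding nasal consonant.
/ɛ/ sits next to the nasal /ŋ/ and is therefore nasalised to [ɛ̃].

[dɔŋɛ̃]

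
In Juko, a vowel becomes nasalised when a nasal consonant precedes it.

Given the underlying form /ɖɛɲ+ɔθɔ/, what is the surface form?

[ɖɛɲɔ̃θɔ]

/ɔ/ sits next to the nasal /ɲ/ and is therefore nasalised to [ɔ̃].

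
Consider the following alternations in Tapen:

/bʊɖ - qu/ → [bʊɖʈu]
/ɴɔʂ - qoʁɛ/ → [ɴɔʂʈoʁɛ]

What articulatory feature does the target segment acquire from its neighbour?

place

The segment that alternates is /q/, which surfaces as [ʈ] when adjacent to /ɖ/.
/q/ is uvular while /ɖ/ is retroflex; the output [ʈ] is retroflex, matching the trigger — so the feature that spreads is place.
The same holds elsewhere in the data: /q/ → [ʈ] after /ʂ/ (uvular → retroflex, matching retroflex) — only place changes, and always toward the preceding segment.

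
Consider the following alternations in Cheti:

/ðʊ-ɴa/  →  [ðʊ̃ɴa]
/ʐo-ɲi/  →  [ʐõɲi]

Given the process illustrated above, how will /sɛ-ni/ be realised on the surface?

[sɛ̃ni]

The data show regressive nasality assimilation (vowel nasalisation): /ʊ/ → [ʊ̃] before /ɴ/; /o/ → [õ] before /ɲ/ — a vowel is nasalised by an immediately following nasal consonant.
The vowel /ɛ/ is adjacent to the following nasal /n/, so it acquires [+nasal] and surfaces as [ɛ̃].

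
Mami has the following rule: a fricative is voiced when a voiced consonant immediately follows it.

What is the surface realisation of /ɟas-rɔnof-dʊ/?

The rule targets /s/ (voiceless alveolar fricative), which sits before the trigger /r/ (voiced).
Changing only its voicing to voiced gives [z] — the voiced alveolar fricative.
The same rule applies at the second boundary: /f/ → [v] next to /d/.

[ɟazrɔnovdʊ]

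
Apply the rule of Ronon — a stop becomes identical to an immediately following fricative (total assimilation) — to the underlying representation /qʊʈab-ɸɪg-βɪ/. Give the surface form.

[qʊʈaɸɸɪββɪ]

/b/ is the segment targeted by the rule; it sits immediately before /ɸ/, so it assimilates completely and surfaces as [ɸ].
The same rule applies at the second boundary: /g/ → [β] next to /β/.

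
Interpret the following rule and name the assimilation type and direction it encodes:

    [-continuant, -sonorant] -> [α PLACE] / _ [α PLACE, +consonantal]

The shared variable α links the value of the place features (abbreviated [PLACE]) on the target to the same value on the neighbouring segment, so place is the feature that assimilates.
Since the environment is written after the underscore, the trigger follows the target; the direction is regressive.

regressive place assimilation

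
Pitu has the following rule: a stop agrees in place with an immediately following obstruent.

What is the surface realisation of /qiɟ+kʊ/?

The rule targets /ɟ/ (voiced palatal stop), which sits before the trigger /k/ (velar).
A voiced velar stop is [g], so the surface segment is [g].

[qigkʊ]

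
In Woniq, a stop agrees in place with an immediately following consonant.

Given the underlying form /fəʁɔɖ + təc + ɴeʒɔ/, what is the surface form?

/ɖ/ is a voiced retroflex stop. The following trigger /t/ is alveolar, so /ɖ/ must become alveolar as well.
A voiced alveolar stop is [d], so the surface segment is [d].
The same rule applies at the second boundary: /c/ → [q] next to /ɴ/.

[fəʁɔdtəqɴeʒɔ]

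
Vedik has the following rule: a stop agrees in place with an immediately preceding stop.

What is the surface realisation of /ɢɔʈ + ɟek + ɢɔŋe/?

[ɢɔʈɖekgɔŋe]

The rule targets /ɟ/ (voiced palatal stop), which sits after the trigger /ʈ/ (retroflex).
Changing only its place to retroflex gives [ɖ] — the voiced retroflex stop.
At the second juncture, /ɢ/ likewise becomes [g] adjacent to /k/.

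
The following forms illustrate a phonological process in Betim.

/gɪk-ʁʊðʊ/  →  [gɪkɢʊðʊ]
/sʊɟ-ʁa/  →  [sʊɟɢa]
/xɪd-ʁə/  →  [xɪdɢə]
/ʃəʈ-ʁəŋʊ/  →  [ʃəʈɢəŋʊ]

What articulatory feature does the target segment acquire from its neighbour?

Comparing underlying and surface forms, /ʁ/ → [ɢ] is the alternation; the neighbouring /k/ is constant.
/ʁ/ is a fricative while /k/ is a stop; the output [ɢ] is a stop, matching the trigger — so the feature that spreads is manner.
Checking the remaining alternations: /ʁ/ → [ɢ] after /ɟ/ (fricative → stop, matching a stop); /ʁ/ → [ɢ] after /d/ (fricative → stop, matching a stop); /ʁ/ → [ɢ] after /ʈ/ (fricative → stop, matching a stop) — only manner changes, and always toward the preceding segment.

manner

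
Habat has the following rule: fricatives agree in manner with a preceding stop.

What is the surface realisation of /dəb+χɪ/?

The rule targets /χ/ (voiceless uvular fricative), which sits after the trigger /b/ (stop).
The voiceless uvular stop is [q], so /χ/ → [q].

[dəbqɪ]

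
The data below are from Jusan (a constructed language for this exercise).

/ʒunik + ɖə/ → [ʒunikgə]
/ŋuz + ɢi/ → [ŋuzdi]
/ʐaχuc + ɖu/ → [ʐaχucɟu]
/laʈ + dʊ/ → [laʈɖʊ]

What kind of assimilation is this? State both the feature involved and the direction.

Comparing underlying and surface forms, /ɖ/ → [g] is the alternation; the neighbouring /k/ is constant.
/ɖ/ is retroflex while /k/ is velar; the output [g] is velar, matching the trigger — so the feature that spreads is place.
Manner and voice are unchanged, so the assimilation is partial, not total.
Checking the remaining alternations: /ɢ/ → [d] after /z/ (uvular → alveolar, matching alveolar); /ɖ/ → [ɟ] after /c/ (retroflex → palatal, matching palatal); /d/ → [ɖ] after /ʈ/ (alveolar → retroflex, matching retroflex) — only place changes, and always toward the preceding segment.
The trigger is the preceding segment, so the direction is progressive (perseverative).

progressive place assimilation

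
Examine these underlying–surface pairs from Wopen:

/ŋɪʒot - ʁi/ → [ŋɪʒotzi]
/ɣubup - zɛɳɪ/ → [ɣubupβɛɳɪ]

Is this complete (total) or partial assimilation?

partial assimilation

Comparing underlying and surface forms, /ʁ/ → [z] is the alternation; the neighbouring /t/ is constant.
The change uvular → alveolar matches the place of the preceding /t/, identifying this as place assimilation.
Manner and voice are unchanged, so the assimilation is partial, not total.
The other alternating form patterns the same way: /z/ → [β] after /p/ (alveolar → bilabial, matching bilabial) — only place changes, and always toward the preceding segment.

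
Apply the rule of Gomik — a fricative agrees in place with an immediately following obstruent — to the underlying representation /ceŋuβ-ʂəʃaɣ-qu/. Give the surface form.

[ceŋuʐʂəʃaʁqu]

/β/ is a voiced bilabial fricative. The following trigger /ʂ/ is retroflex, so /β/ must become retroflex as well.
Changing only its place to retroflex gives [ʐ] — the voiced retroflex fricative.
At the second juncture, /ɣ/ likewise becomes [ʁ] adjacent to /q/.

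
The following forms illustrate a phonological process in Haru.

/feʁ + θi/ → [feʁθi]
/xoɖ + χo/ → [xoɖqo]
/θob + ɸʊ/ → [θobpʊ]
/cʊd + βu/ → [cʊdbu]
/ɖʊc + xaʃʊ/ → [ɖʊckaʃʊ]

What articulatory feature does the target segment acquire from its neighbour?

Underlying /χ/ is realised as [q] next to /ɖ/; /ɖ/ itself does not change.
/χ/ is a fricative while /ɖ/ is a stop; the output [q] is a stop, matching the trigger — so the feature that spreads is manner.
The same holds elsewhere in the data: /ɸ/ → [p] after /b/ (fricative → stop, matching a stop); /β/ → [b] after /d/ (fricative → stop, matching a stop); /x/ → [k] after /c/ (fricative → stop, matching a stop) — only manner changes, and always toward the preceding segment.
No alternation appears in [feʁθi]: there the adjacent consonants already agree in manner (/θ/ and /ʁ/ are both fricatives), so this form is consistent with the same rule.

manner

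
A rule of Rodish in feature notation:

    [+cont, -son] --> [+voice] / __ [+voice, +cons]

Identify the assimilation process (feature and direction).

regressive voicing assimilation

The target ([+cont, -son], fricatives) acquires [+voice] next to a voiced consonant ([+voice, +cons]) — it takes on the voicing of its neighbour, so the feature that spreads is voicing.
The conditioning segment sits to the right of the focus bar, meaning the trigger follows the segment that changes — regressive assimilation.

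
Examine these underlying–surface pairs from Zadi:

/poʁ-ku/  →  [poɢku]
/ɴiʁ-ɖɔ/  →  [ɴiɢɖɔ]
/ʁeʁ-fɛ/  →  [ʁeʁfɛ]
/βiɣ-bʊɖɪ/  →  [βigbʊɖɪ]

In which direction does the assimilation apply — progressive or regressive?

Underlying /ʁ/ is realised as [ɢ] next to /k/; /k/ itself does not change.
/ʁ/ is a fricative while /k/ is a stop; the output [ɢ] is a stop, matching the trigger — so the feature that spreads is manner.
The other alternating forms pattern the same way: /ʁ/ → [ɢ] before /ɖ/ (fricative → stop, matching a stop); /ɣ/ → [g] before /b/ (fricative → stop, matching a stop) — only manner changes, and always toward the following segment.
No alternation appears in [ʁeʁfɛ]: there the adjacent consonants already agree in manner (/ʁ/ and /f/ are both fricatives), so this form is consistent with the same rule.
Since the segment that changes precedes the conditioning segment, the assimilation is regressive.

regressive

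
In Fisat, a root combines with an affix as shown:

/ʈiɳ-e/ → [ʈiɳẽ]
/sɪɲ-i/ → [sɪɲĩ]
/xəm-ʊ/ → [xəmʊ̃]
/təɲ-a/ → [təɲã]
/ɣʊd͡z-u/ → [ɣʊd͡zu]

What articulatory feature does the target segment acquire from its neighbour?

The vowel /e/ surfaces as nasalised [ẽ] next to the preceding nasal /ɳ/ — it has acquired the [+nasal] feature of its neighbour.
The other forms show the same pattern: /i/ → [ĩ] after /ɲ/; /ʊ/ → [ʊ̃] after /m/; /a/ → [ã] after /ɲ/ — each time a vowel is nasalised next to a preceding nasal.
No change occurs in [ɣʊd͡zu] because the vowel at the boundary is adjacent to an oral consonant, not a nasal (/u/ next to /d͡z/).

nasality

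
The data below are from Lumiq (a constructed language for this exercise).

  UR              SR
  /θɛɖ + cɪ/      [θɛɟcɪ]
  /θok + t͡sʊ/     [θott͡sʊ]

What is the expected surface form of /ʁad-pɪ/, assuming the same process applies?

The data show regressive place assimilation: /ɖ/ → [ɟ] before /c/; /k/ → [t] before /t͡s/. In each pair only place changes, matching the following consonant, while manner and voice stay constant.
The rule targets /d/ (voiced alveolar stop), which sits before the trigger /p/ (bilabial).
Changing only its place to bilabial gives [b] — the voiced bilabial stop.

[ʁabpɪ]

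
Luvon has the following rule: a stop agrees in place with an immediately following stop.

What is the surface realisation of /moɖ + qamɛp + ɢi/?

[moɢqamɛqɢi]

/ɖ/ is a voiced retroflex stop. The following trigger /q/ is uvular, so /ɖ/ must become uvular as well.
Changing only its place to uvular gives [ɢ] — the voiced uvular stop.
At the second juncture, /p/ likewise becomes [q] adjacent to /ɢ/.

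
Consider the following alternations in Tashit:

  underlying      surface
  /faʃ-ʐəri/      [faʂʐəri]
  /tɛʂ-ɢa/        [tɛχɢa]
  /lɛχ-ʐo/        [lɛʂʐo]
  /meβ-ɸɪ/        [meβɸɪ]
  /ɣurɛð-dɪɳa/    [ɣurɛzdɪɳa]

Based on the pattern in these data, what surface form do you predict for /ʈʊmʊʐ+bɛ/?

The data show regressive place assimilation: /ʃ/ → [ʂ] before /ʐ/; /ʂ/ → [χ] before /ɢ/; /χ/ → [ʂ] before /ʐ/; /ð/ → [z] before /d/. In each pair only place changes, matching the following consonant, while manner and voice stay constant.
Nothing changes in [meβɸɪ]: there the adjacent consonants already agree in place (/β/ and /ɸ/ are both bilabial), so this form is consistent with the same rule.
The rule targets /ʐ/ (voiced retroflex fricative), which sits before the trigger /b/ (bilabial).
The voiced bilabial fricative is [β], so /ʐ/ → [β].

[ʈʊmʊβbɛ]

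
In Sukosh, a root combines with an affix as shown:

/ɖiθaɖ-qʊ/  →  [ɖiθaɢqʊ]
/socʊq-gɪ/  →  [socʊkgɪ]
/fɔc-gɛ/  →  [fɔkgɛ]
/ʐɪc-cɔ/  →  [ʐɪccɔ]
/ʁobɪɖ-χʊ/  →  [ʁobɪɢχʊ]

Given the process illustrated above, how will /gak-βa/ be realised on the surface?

The data show regressive place assimilation: /ɖ/ → [ɢ] before /q/; /q/ → [k] before /g/; /c/ → [k] before /g/; /ɖ/ → [ɢ] before /χ/. In each pair only place changes, matching the following consonant, while manner and voice stay constant.
No alternation appears in [ʐɪccɔ]: there the adjacent consonants already agree in place (/c/ and /c/ are both palatal), so this form is consistent with the same rule.
/k/ is a voiceless velar stop. The following trigger /β/ is bilabial, so /k/ must become bilabial as well.
The voiceless bilabial stop is [p], so /k/ → [p].

[gapβa]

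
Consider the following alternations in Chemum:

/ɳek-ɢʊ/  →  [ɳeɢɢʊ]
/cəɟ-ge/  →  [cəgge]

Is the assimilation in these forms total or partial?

total assimilation

The segment that alternates is /k/, which surfaces as [ɢ] when adjacent to /ɢ/.
The output [ɢ] is identical to the trigger /ɢ/ — every feature (place, manner, voicing) has been copied — so this is total assimilation.
The other form behaves the same way: /ɟ/ → [g] before /g/ — in each case the output is a copy of the following consonant.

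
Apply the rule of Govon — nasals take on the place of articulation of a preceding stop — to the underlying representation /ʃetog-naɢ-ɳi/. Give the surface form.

[ʃetogŋaɢɴi]

The rule targets /n/ (voiced alveolar nasal), which sits after the trigger /g/ (velar).
The voiced velar nasal is [ŋ], so /n/ → [ŋ].
At the second juncture, /ɳ/ likewise becomes [ɴ] adjacent to /ɢ/.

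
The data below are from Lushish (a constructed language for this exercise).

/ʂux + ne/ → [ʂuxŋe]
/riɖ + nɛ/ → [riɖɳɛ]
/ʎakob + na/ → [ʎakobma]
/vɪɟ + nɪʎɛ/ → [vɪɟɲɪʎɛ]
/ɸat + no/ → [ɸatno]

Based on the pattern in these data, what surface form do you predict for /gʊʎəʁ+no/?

[gʊʎəʁɴo]

The data show progressive place assimilation: /n/ → [ŋ] after /x/; /n/ → [ɳ] after /ɖ/; /n/ → [m] after /b/; /n/ → [ɲ] after /ɟ/. In each pair only place changes, matching the preceding consonant, while manner and voice stay constant.
No alternation appears in [ɸatno]: there the adjacent consonants already agree in place (/n/ and /t/ are both alveolar), so this form is consistent with the same rule.
The rule targets /n/ (voiced alveolar nasal), which sits after the trigger /ʁ/ (uvular).
The voiced uvular nasal is [ɴ], so /n/ → [ɴ].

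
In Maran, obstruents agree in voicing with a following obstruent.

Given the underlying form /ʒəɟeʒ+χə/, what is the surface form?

[ʒəɟeʃχə]

The rule targets /ʒ/ (voiced postalveolar fricative), which sits before the trigger /χ/ (voiceless).
Changing only its voicing to voiceless gives [ʃ] — the voiceless postalveolar fricative.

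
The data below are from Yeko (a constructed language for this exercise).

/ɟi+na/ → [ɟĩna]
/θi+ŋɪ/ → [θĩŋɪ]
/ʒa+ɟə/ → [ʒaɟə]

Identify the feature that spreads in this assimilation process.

nasality

The vowel /i/ surfaces as nasalised [ĩ] next to the following nasal /n/ — it has acquired the [+nasal] feature of its neighbour.
Likewise in the remaining data: /i/ → [ĩ] before /ŋ/ — each time a vowel is nasalised next to a following nasal.
No change occurs in [ʒaɟə] because the vowel at the boundary is adjacent to an oral consonant, not a nasal (/a/ next to /ɟ/).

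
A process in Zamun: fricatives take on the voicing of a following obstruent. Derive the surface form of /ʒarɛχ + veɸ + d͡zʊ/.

[ʒarɛʁveβd͡zʊ]

The rule targets /χ/ (voiceless uvular fricative), which sits before the trigger /v/ (voiced).
The voiced uvular fricative is [ʁ], so /χ/ → [ʁ].
The same rule applies at the second boundary: /ɸ/ → [β] next to /d͡z/.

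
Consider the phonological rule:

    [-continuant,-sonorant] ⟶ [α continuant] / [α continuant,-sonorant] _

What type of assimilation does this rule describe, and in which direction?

progressive manner assimilation

The shared variable α links the value of [continuant] on the target to that of the neighbouring obstruent. [continuant] distinguishes stops from fricatives — a manner-of-articulation feature — so this is manner assimilation.
Since the environment is written before the underscore, the trigger precedes the target; the direction is progressive.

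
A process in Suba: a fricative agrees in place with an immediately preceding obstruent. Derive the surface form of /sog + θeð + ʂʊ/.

/θ/ is a voiceless dental fricative. The preceding trigger /g/ is velar, so /θ/ must become velar as well.
A voiceless velar fricative is [x], so the surface segment is [x].
The same rule applies at the second boundary: /ʂ/ → [θ] next to /ð/.

[sogxeðθʊ]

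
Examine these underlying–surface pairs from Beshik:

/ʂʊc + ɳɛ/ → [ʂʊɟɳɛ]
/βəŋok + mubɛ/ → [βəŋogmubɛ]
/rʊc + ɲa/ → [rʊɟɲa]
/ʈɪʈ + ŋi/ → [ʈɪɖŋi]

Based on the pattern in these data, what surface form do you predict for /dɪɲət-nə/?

[dɪɲədnə]

The data show regressive voicing assimilation: /c/ → [ɟ] before /ɳ/; /k/ → [g] before /m/; /c/ → [ɟ] before /ɲ/; /ʈ/ → [ɖ] before /ŋ/. In each pair only voicing changes, matching the following consonant, while place and manner stay constant.
The rule targets /t/ (voiceless alveolar stop), which sits before the trigger /n/ (voiced).
The voiced alveolar stop is [d], so /t/ → [d].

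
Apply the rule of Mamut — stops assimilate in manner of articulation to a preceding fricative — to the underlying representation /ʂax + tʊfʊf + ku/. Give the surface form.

/t/ is a voiceless alveolar stop. The preceding trigger /x/ is a fricative, so /t/ must become a fricative as well.
A voiceless alveolar fricative is [s], so the surface segment is [s].
The same rule applies at the second boundary: /k/ → [x] next to /f/.

[ʂaxsʊfʊfxu]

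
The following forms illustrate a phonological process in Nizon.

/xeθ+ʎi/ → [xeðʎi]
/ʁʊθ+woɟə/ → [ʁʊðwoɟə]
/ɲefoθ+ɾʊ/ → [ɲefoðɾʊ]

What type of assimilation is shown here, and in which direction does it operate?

regressive voicing assimilation

Underlying /θ/ is realised as [ð] next to /ʎ/; /ʎ/ itself does not change.
/θ/ is voiceless while /ʎ/ is voiced; the output [ð] is voiced, matching the trigger — so the feature that spreads is voicing.
Place and manner are unchanged, so the assimilation is partial, not total.
Checking the remaining alternations: /θ/ → [ð] before /w/ (voiceless → voiced, matching voiced); /θ/ → [ð] before /ɾ/ (voiceless → voiced, matching voiced) — only voicing changes, and always toward the following segment.
The trigger is the following segment, so the direction is regressive (anticipatory).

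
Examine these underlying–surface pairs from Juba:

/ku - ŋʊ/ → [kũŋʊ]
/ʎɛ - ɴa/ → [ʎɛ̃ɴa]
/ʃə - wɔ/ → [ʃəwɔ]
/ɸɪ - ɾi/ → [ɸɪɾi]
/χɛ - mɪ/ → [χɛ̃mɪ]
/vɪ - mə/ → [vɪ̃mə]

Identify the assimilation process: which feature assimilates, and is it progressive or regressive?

regressive nasality assimilation (vowel nasalisation)

The vowel /u/ surfaces as nasalised [ũ] next to the following nasal /ŋ/ — it has acquired the [+nasal] feature of its neighbour.
The other forms show the same pattern: /ɛ/ → [ɛ̃] before /ɴ/; /ɛ/ → [ɛ̃] before /m/; /ɪ/ → [ɪ̃] before /m/ — each time a vowel is nasalised next to a following nasal.
No change occurs in [ʃəwɔ], [ɸɪɾi] because the vowel at the boundary is adjacent to an oral consonant, not a nasal (/ə/ next to /w/; /ɪ/ next to /ɾ/).
Because the conditioning nasal is to the right of the vowel that changes, the process is regressive (anticipatory).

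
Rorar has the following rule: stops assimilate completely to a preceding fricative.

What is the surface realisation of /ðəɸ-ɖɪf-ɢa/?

/ɖ/ is the segment targeted by the rule; it sits immediately after /ɸ/, so it assimilates completely and surfaces as [ɸ].
The same rule applies at the second boundary: /ɢ/ → [f] next to /f/.

[ðəɸɸɪffa]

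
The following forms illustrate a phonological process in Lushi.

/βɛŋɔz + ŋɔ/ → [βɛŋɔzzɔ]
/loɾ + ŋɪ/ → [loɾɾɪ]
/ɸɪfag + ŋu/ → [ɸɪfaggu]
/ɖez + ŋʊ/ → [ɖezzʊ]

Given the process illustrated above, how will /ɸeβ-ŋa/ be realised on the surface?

[ɸeββa]

The data show progressive total assimilation (/ŋ/ → [z] after /z/; /ŋ/ → [ɾ] after /ɾ/; /ŋ/ → [g] after /g/): in every case the target segment becomes identical to its preceding neighbour, copying more than a single feature.
/ŋ/ is the segment targeted by the rule; it sits immediately after /β/, so it assimilates completely and surfaces as [β].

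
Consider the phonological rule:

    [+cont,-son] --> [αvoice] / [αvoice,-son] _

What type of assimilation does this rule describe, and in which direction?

The shared variable α links the value of [voice] on the target to the same value on the neighbouring segment, so voicing is the feature that assimilates.
Since the environment is written before the underscore, the trigger precedes the target; the direction is progressive.

progressive voicing assimilation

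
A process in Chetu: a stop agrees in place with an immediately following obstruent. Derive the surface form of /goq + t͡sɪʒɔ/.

[gott͡sɪʒɔ]

The rule targets /q/ (voiceless uvular stop), which sits before the trigger /t͡s/ (alveolar).
Changing only its place to alveolar gives [t] — the voiceless alveolar stop.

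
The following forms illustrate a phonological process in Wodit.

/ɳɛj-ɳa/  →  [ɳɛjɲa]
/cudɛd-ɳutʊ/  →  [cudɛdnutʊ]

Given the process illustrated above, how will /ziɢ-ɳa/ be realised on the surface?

[ziɢɴa]

The data show progressive place assimilation: /ɳ/ → [ɲ] after /j/; /ɳ/ → [n] after /d/. In each pair only place changes, matching the preceding consonant, while manner and voice stay constant.
The rule targets /ɳ/ (voiced retroflex nasal), which sits after the trigger /ɢ/ (uvular).
A voiced uvular nasal is [ɴ], so the surface segment is [ɴ].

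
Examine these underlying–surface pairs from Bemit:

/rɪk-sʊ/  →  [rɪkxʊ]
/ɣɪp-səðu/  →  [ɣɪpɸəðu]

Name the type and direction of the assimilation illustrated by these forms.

progressive place assimilation

Underlying /s/ is realised as [x] next to /k/; /k/ itself does not change.
/s/ is alveolar while /k/ is velar; the output [x] is velar, matching the trigger — so the feature that spreads is place.
Manner and voice are unchanged, so the assimilation is partial, not total.
The other alternating form patterns the same way: /s/ → [ɸ] after /p/ (alveolar → bilabial, matching bilabial) — only place changes, and always toward the preceding segment.
Since the segment that changes follows the conditioning segment, the assimilation is progressive.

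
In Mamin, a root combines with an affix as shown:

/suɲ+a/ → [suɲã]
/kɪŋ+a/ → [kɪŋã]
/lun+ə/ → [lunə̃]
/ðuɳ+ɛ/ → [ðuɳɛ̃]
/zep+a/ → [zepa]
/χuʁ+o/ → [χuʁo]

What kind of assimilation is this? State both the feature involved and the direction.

progressive nasality assimilation (vowel nasalisation)

The vowel /a/ surfaces as nasalised [ã] next to the preceding nasal /ɲ/ — it has acquired the [+nasal] feature of its neighbour.
Likewise in the remaining data: /a/ → [ã] after /ŋ/; /ə/ → [ə̃] after /n/; /ɛ/ → [ɛ̃] after /ɳ/ — each time a vowel is nasalised next to a preceding nasal.
No change occurs in [zepa], [χuʁo] because the vowel at the boundary is adjacent to an oral consonant, not a nasal (/a/ next to /p/; /o/ next to /ʁ/).
Because the conditioning nasal is to the left of the vowel that changes, the process is progressive (perseverative).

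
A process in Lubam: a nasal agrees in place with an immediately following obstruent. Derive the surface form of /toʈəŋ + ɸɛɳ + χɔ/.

/ŋ/ is a voiced velar nasal. The following trigger /ɸ/ is bilabial, so /ŋ/ must become bilabial as well.
A voiced bilabial nasal is [m], so the surface segment is [m].
The same rule applies at the second boundary: /ɳ/ → [ɴ] next to /χ/.

[toʈəmɸɛɴχɔ]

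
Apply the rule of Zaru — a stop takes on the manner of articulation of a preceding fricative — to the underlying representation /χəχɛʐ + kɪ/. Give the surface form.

/k/ is a voiceless velar stop. The preceding trigger /ʐ/ is a fricative, so /k/ must become a fricative as well.
A voiceless velar fricative is [x], so the surface segment is [x].

[χəχɛʐxɪ]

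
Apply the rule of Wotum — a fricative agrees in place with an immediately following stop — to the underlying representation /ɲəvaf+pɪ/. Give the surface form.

[ɲəvaɸpɪ]

The rule targets /f/ (voiceless labiodental fricative), which sits before the trigger /p/ (bilabial).
Changing only its place to bilabial gives [ɸ] — the voiceless bilabial fricative.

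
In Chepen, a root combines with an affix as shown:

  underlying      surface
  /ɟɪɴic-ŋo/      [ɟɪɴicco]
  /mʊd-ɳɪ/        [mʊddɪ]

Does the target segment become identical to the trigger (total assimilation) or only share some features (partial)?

total assimilation

Underlying /ŋ/ is realised as [c] next to /c/; /c/ itself does not change.
The output [c] is identical to the trigger /c/ — every feature (place, manner, voicing) has been copied — so this is total assimilation.
The other form behaves the same way: /ɳ/ → [d] after /d/ — in each case the output is a copy of the preceding consonant.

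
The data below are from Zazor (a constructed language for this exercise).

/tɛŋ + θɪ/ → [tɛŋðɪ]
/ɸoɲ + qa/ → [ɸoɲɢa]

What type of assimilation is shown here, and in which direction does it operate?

progressive voicing assimilation

Underlying /θ/ is realised as [ð] next to /ŋ/; /ŋ/ itself does not change.
/θ/ is voiceless while /ŋ/ is voiced; the output [ð] is voiced, matching the trigger — so the feature that spreads is voicing.
Place and manner are unchanged, so the assimilation is partial, not total.
The same holds elsewhere in the data: /q/ → [ɢ] after /ɲ/ (voiceless → voiced, matching voiced) — only voicing changes, and always toward the preceding segment.
The trigger is the preceding segment, so the direction is progressive (perseverative).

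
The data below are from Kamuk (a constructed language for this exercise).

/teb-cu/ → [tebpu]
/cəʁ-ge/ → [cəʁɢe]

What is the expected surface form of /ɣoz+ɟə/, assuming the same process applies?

The data show progressive place assimilation: /c/ → [p] after /b/; /g/ → [ɢ] after /ʁ/. In each pair only place changes, matching the preceding consonant, while manner and voice stay constant.
The rule targets /ɟ/ (voiced palatal stop), which sits after the trigger /z/ (alveolar).
Changing only its place to alveolar gives [d] — the voiced alveolar stop.

[ɣozdə]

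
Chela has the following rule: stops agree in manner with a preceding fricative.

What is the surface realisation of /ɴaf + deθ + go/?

/d/ is a voiced alveolar stop. The preceding trigger /f/ is a fricative, so /d/ must become a fricative as well.
Changing only its manner to fricative gives [z] — the voiced alveolar fricative.
At the second juncture, /g/ likewise becomes [ɣ] adjacent to /θ/.

[ɴafzeθɣo]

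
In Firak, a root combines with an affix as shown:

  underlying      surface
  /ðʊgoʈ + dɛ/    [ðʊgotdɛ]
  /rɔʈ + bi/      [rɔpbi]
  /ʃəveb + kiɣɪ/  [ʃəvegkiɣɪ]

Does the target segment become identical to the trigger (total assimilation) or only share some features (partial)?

partial assimilation

The segment that alternates is /ʈ/, which surfaces as [t] when adjacent to /d/.
/ʈ/ is retroflex while /d/ is alveolar; the output [t] is alveolar, matching the trigger — so the feature that spreads is place.
Manner and voice are unchanged, so the assimilation is partial, not total.
Checking the remaining alternations: /ʈ/ → [p] before /b/ (retroflex → bilabial, matching bilabial); /b/ → [g] before /k/ (bilabial → velar, matching velar) — only place changes, and always toward the following segment.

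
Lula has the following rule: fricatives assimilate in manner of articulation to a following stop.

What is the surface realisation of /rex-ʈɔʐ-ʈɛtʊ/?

The rule targets /x/ (voiceless velar fricative), which sits before the trigger /ʈ/ (stop).
The voiceless velar stop is [k], so /x/ → [k].
The same rule applies at the second boundary: /ʐ/ → [ɖ] next to /ʈ/.

[rekʈɔɖʈɛtʊ]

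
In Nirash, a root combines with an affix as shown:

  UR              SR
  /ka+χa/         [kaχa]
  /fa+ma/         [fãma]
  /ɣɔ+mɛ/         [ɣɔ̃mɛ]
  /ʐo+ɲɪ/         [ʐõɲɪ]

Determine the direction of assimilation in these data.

The vowel /a/ surfaces as nasalised [ã] next to the following nasal /m/ — it has acquired the [+nasal] feature of its neighbour.
Likewise in the remaining data: /ɔ/ → [ɔ̃] before /m/; /o/ → [õ] before /ɲ/ — each time a vowel is nasalised next to a following nasal.
No change occurs in [kaχa] because the vowel at the boundary is adjacent to an oral consonant, not a nasal (/a/ next to /χ/).
Because the conditioning nasal is to the right of the vowel that changes, the process is regressive (anticipatory).

regressive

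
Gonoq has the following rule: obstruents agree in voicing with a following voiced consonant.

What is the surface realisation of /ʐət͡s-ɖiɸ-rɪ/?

[ʐəd͡zɖiβrɪ]

/t͡s/ is a voiceless alveolar affricate. The following trigger /ɖ/ is voiced, so /t͡s/ must become voiced as well.
A voiced alveolar affricate is [d͡z], so the surface segment is [d͡z].
The same rule applies at the second boundary: /ɸ/ → [β] next to /r/.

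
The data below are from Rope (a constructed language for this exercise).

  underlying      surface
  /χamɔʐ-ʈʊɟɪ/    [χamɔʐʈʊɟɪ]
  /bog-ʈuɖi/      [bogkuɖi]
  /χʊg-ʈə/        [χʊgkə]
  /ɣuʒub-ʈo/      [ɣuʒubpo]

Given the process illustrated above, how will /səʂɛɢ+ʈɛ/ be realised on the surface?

The data show progressive place assimilation: /ʈ/ → [k] after /g/; /ʈ/ → [p] after /b/. In each pair only place changes, matching the preceding consonant, while manner and voice stay constant.
No alternation appears in [χamɔʐʈʊɟɪ]: there the adjacent consonants already agree in place (/ʈ/ and /ʐ/ are both retroflex), so this form is consistent with the same rule.
/ʈ/ is a voiceless retroflex stop. The preceding trigger /ɢ/ is uvular, so /ʈ/ must become uvular as well.
The voiceless uvular stop is [q], so /ʈ/ → [q].

[səʂɛɢqɛ]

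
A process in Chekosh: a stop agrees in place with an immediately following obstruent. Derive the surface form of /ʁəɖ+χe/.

[ʁəɢχe]

/ɖ/ is a voiced retroflex stop. The following trigger /χ/ is uvular, so /ɖ/ must become uvular as well.
A voiced uvular stop is [ɢ], so the surface segment is [ɢ].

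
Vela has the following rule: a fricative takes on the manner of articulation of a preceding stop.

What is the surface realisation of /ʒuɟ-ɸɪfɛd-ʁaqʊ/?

The rule targets /ɸ/ (voiceless bilabial fricative), which sits after the trigger /ɟ/ (stop).
The voiceless bilabial stop is [p], so /ɸ/ → [p].
The same rule applies at the second boundary: /ʁ/ → [ɢ] next to /d/.

[ʒuɟpɪfɛdɢaqʊ]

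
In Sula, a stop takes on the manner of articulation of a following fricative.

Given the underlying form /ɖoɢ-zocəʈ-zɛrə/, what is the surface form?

/ɢ/ is a voiced uvular stop. The following trigger /z/ is a fricative, so /ɢ/ must become a fricative as well.
The voiced uvular fricative is [ʁ], so /ɢ/ → [ʁ].
The same rule applies at the second boundary: /ʈ/ → [ʂ] next to /z/.

[ɖoʁzocəʂzɛrə]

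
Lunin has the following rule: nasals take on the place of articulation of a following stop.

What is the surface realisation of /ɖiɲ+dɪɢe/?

/ɲ/ is a voiced palatal nasal. The following trigger /d/ is alveolar, so /ɲ/ must become alveolar as well.
A voiced alveolar nasal is [n], so the surface segment is [n].

[ɖindɪɢe]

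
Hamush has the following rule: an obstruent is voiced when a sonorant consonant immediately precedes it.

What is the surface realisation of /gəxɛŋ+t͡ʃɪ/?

[gəxɛŋd͡ʒɪ]

/t͡ʃ/ is a voiceless postalveolar affricate. The preceding trigger /ŋ/ is voiced, so /t͡ʃ/ must become voiced as well.
The voiced postalveolar affricate is [d͡ʒ], so /t͡ʃ/ → [d͡ʒ].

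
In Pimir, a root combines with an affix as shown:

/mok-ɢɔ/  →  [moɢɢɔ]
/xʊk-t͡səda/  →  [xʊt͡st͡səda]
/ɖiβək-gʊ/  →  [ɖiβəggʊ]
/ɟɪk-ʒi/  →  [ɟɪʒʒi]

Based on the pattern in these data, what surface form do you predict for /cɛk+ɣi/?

The data show regressive total assimilation (/k/ → [ɢ] before /ɢ/; /k/ → [t͡s] before /t͡s/; /k/ → [g] before /g/; /k/ → [ʒ] before /ʒ/): in every case the target segment becomes identical to its following neighbour, copying more than a single feature.
/k/ is the segment targeted by the rule; it sits immediately before /ɣ/, so it assimilates completely and surfaces as [ɣ].

[cɛɣɣi]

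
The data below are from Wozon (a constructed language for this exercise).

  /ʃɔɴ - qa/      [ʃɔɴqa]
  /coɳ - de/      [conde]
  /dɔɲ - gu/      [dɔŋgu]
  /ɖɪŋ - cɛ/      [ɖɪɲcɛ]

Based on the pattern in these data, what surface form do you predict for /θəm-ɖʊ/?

The data show regressive place assimilation: /ɳ/ → [n] before /d/; /ɲ/ → [ŋ] before /g/; /ŋ/ → [ɲ] before /c/. In each pair only place changes, matching the following consonant, while manner and voice stay constant.
No alternation appears in [ʃɔɴqa]: there the adjacent consonants already agree in place (/ɴ/ and /q/ are both uvular), so this form is consistent with the same rule.
The rule targets /m/ (voiced bilabial nasal), which sits before the trigger /ɖ/ (retroflex).
The voiced retroflex nasal is [ɳ], so /m/ → [ɳ].

[θəɳɖʊ]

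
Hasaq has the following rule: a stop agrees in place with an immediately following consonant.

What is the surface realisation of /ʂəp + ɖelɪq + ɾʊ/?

The rule targets /p/ (voiceless bilabial stop), which sits before the trigger /ɖ/ (retroflex).
A voiceless retroflex stop is [ʈ], so the surface segment is [ʈ].
At the second juncture, /q/ likewise becomes [t] adjacent to /ɾ/.

[ʂəʈɖelɪtɾʊ]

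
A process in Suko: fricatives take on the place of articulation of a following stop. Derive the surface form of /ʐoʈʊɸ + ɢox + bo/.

[ʐoʈʊχɢoɸbo]

The rule targets /ɸ/ (voiceless bilabial fricative), which sits before the trigger /ɢ/ (uvular).
Changing only its place to uvular gives [χ] — the voiceless uvular fricative.
The same rule applies at the second boundary: /x/ → [ɸ] next to /b/.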